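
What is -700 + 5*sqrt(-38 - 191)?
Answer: -700 + 5*I*sqrt(229) ≈ -700.0 + 75.664*I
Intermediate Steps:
-700 + 5*sqrt(-38 - 191) = -700 + 5*sqrt(-229) = -700 + 5*(I*sqrt(229)) = -700 + 5*I*sqrt(229)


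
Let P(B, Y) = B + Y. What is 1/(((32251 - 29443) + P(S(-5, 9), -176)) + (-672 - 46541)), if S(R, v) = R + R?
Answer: -1/44591 ≈ -2.2426e-5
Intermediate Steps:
S(R, v) = 2*R
1/(((32251 - 29443) + P(S(-5, 9), -176)) + (-672 - 46541)) = 1/(((32251 - 29443) + (2*(-5) - 176)) + (-672 - 46541)) = 1/((2808 + (-10 - 176)) - 47213) = 1/((2808 - 186) - 47213) = 1/(2622 - 47213) = 1/(-44591) = -1/44591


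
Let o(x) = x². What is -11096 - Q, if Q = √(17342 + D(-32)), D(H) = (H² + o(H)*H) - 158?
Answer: -11096 - 4*I*√910 ≈ -11096.0 - 120.66*I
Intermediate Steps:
D(H) = -158 + H² + H³ (D(H) = (H² + H²*H) - 158 = (H² + H³) - 158 = -158 + H² + H³)
Q = 4*I*√910 (Q = √(17342 + (-158 + (-32)² + (-32)³)) = √(17342 + (-158 + 1024 - 32768)) = √(17342 - 31902) = √(-14560) = 4*I*√910 ≈ 120.66*I)
-11096 - Q = -11096 - 4*I*√910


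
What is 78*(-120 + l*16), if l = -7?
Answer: -18096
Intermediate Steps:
78*(-120 + l*16) = 78*(-120 - 7*16) = 78*(-120 - 112) = 78*(-232) = -18096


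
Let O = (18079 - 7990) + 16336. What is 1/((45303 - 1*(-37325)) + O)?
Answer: 1/109053 ≈ 9.1699e-6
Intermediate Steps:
O = 26425 (O = 10089 + 16336 = 26425)
1/((45303 - 1*(-37325)) + O) = 1/((45303 - 1*(-37325)) + 26425) = 1/((45303 + 37325) + 26425) = 1/(82628 + 26425) = 1/109053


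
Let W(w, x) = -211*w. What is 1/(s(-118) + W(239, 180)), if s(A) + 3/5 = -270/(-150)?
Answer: -5/252139 ≈ -1.9830e-5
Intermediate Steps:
s(A) = 6/5 (s(A) = -3/5 - 270/(-150) = -3/5 - 270*(-1/150) = -3/5 + 9/5 = 6/5)
1/(s(-118) + W(239, 180)) = 1/(6/5 - 211*239) = 1/(6/5 - 50429) = 1/(-252139/5) = -5/252139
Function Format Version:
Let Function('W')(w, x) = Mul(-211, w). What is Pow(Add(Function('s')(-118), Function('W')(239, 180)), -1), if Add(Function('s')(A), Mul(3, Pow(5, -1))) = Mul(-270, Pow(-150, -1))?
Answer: Rational(-5, 252139) ≈ -1.9830e-5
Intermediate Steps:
Function('s')(A) = Rational(6, 5) (Function('s')(A) = Add(Rational(-3, 5), Mul(-270, Pow(-150, -1))) = Add(Rational(-3, 5), Mul(-270, Rational(-1, 150))) = Add(Rational(-3, 5), Rational(9, 5)) = Rational(6, 5))
Pow(Add(Function('s')(-118), Function('W')(239, 180)), -1) = Pow(Add(Rational(6, 5), Mul(-211, 239)), -1) = Pow(Add(Rational(6, 5), -50429), -1) = Pow(Rational(-252139, 5), -1) = Rational(-5, 252139)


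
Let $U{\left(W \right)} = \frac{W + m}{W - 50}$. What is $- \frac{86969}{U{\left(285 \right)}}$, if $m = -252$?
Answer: $- \frac{20437715}{33} \approx -6.1933 \cdot 10^{5}$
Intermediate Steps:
$U{\left(W \right)} = \frac{-252 + W}{-50 + W}$ ($U{\left(W \right)} = \frac{W - 252}{W - 50} = \frac{-252 + W}{-50 + W}$)
$- \frac{86969}{U{\left(285 \right)}} = - \frac{86969}{\frac{1}{-50 + 285} \left(-252 + 285\right)} = - \frac{86969}{\frac{1}{235} \cdot 33} = - \frac{86969}{\frac{33}{235}} = \left(-86969\right) \frac{235}{33} = - \frac{20437715}{33}$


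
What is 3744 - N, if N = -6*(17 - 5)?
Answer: 3816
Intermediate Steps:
N = -72 (N = -6*12 = -72)
3744 - N = 3744 - 1*(-72) = 3744 + 72 = 3816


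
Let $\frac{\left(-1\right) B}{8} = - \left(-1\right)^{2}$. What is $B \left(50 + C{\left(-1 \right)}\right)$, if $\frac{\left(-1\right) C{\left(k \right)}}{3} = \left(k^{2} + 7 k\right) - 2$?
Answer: $592$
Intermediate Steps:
$C{\left(k \right)} = 6 - 21 k - 3 k^{2}$ ($C{\left(k \right)} = - 3 \left(\left(k^{2} + 7 k\right) - 2\right) = - 3 \left(-2 + k^{2} + 7 k\right) = 6 - 21 k - 3 k^{2}$)
$B = 8$ ($B = - 8 \left(- \left(-1\right)^{2}\right) = - 8 \left(\left(-1\right) 1\right) = \left(-8\right) \left(-1\right) = 8$)
$B \left(50 + C{\left(-1 \right)}\right) = 8 \left(50 - \left(-27 + 3\right)\right) = 8 \left(50 + \left(6 + 21 - 3\right)\right) = 8 \left(50 + 24\right) = 8 \cdot 74 = 592$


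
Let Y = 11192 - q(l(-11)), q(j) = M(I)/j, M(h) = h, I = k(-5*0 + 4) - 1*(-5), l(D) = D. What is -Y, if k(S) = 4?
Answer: -123121/11 ≈ -11193.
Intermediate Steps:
I = 9 (I = 4 - 1*(-5) = 4 + 5 = 9)
q(j) = 9/j
Y = 123121/11 (Y = 11192 - 9/(-11) = 11192 - 9*(-1)/11 = 11192 - 1*(-9/11) = 11192 + 9/11 = 123121/11 ≈ 11193.)
-Y = -1*123121/11 = -123121/11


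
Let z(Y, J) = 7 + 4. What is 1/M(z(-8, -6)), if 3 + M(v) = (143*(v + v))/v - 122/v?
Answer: 11/2991 ≈ 0.0036777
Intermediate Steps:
z(Y, J) = 11
M(v) = 283 - 122/v (M(v) = -3 + ((143*(v + v))/v - 122/v) = -3 + ((143*(2*v))/v - 122/v) = -3 + ((286*v)/v - 122/v) = -3 + (286 - 122/v) = 283 - 122/v)
1/M(z(-8, -6)) = 1/(283 - 122/11) = 1/(2991/11) = 11/2991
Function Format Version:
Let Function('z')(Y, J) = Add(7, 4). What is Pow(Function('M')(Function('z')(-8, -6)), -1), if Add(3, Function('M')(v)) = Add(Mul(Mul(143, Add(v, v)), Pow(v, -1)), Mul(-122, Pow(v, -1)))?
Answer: Rational(11, 2991) ≈ 0.0036777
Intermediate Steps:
Function('z')(Y, J) = 11
Function('M')(v) = Add(283, Mul(-122, Pow(v, -1))) (Function('M')(v) = Add(-3, Add(Mul(Mul(143, Add(v, v)), Pow(v, -1)), Mul(-122, Pow(v, -1)))) = Add(-3, Add(Mul(Mul(143, Mul(2, v)), Pow(v, -1)), Mul(-122, Pow(v, -1)))) = Add(-3, Add(Mul(Mul(286, v), Pow(v, -1)), Mul(-122, Pow(v, -1)))) = Add(-3, Add(286, Mul(-122, Pow(v, -1)))) = Add(283, Mul(-122, Pow(v, -1))))
Pow(Function('M')(Function('z')(-8, -6)), -1) = Pow(Add(283, Mul(-122, Pow(11, -1))), -1) = Pow(Add(283, Mul(-122, Rational(1, 11))), -1) = Pow(Add(283, Rational(-122, 11)), -1) = Pow(Rational(2991, 11), -1) = Rational(11, 2991)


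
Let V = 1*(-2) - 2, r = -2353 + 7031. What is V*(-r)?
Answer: 18712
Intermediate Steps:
r = 4678
V = -4 (V = -2 - 2 = -4)
V*(-r) = -(-4)*4678 = -4*(-4678) = 18712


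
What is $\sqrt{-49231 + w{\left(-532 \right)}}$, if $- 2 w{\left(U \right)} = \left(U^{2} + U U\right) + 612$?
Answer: $i \sqrt{332561} \approx 576.68 i$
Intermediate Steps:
$w{\left(U \right)} = -306 - U^{2}$ ($w{\left(U \right)} = - \frac{\left(U^{2} + U U\right) + 612}{2} = - \frac{\left(U^{2} + U^{2}\right) + 612}{2} = - \frac{2 U^{2} + 612}{2} = - \frac{612 + 2 U^{2}}{2} = -306 - U^{2}$)
$\sqrt{-49231 + w{\left(-532 \right)}} = \sqrt{-49231 - 283330} = \sqrt{-332561} = i \sqrt{332561}$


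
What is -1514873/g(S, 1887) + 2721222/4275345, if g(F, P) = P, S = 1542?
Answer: -2157156586757/2689192005 ≈ -802.16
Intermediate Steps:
-1514873/g(S, 1887) + 2721222/4275345 = -1514873/1887 + 2721222/4275345 = -1514873*1/1887 + 2721222*(1/4275345) = -1514873/1887 + 907074/1425115 = -2157156586757/2689192005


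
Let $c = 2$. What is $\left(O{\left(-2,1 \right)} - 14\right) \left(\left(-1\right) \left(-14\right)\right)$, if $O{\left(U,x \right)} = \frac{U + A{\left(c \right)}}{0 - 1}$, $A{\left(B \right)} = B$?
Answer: $-196$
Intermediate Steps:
$O{\left(U,x \right)} = -2 - U$ ($O{\left(U,x \right)} = \frac{U + 2}{0 - 1} = \frac{2 + U}{-1} = \left(2 + U\right) \left(-1\right) = -2 - U$)
$\left(O{\left(-2,1 \right)} - 14\right) \left(\left(-1\right) \left(-14\right)\right) = \left(\left(-2 - -2\right) - 14\right) \left(\left(-1\right) \left(-14\right)\right) = \left(\left(-2 + 2\right) - 14\right) 14 = \left(0 - 14\right) 14 = \left(-14\right) 14 = -196$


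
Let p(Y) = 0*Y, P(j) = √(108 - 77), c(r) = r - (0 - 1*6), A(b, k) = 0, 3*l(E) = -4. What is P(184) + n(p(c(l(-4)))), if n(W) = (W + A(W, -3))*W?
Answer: √31 ≈ 5.5678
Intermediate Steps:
l(E) = -4/3 (l(E) = (⅓)*(-4) = -4/3)
c(r) = 6 + r (c(r) = r - (0 - 6) = r - 1*(-6) = r + 6 = 6 + r)
P(j) = √31
p(Y) = 0
n(W) = W² (n(W) = (W + 0)*W = W*W = W²)
P(184) + n(p(c(l(-4)))) = √31 + 0² = √31 + 0 = √31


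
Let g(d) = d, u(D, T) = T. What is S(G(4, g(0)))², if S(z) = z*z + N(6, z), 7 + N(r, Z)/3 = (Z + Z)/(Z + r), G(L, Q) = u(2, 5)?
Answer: 5476/121 ≈ 45.256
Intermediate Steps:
G(L, Q) = 5
N(r, Z) = -21 + 6*Z/(Z + r) (N(r, Z) = -21 + 3*((Z + Z)/(Z + r)) = -21 + 3*((2*Z)/(Z + r)) = -21 + 3*(2*Z/(Z + r)) = -21 + 6*Z/(Z + r))
S(z) = z² + 3*(-42 - 5*z)/(6 + z) (S(z) = z*z + 3*(-7*6 - 5*z)/(z + 6) = z² + 3*(-42 - 5*z)/(6 + z))
S(G(4, g(0)))² = ((-126 - 15*5 + 5²*(6 + 5))/(6 + 5))² = ((-126 - 75 + 25*11)/11)² = ((-126 - 75 + 275)/11)² = ((1/11)*74)² = (74/11)² = 5476/121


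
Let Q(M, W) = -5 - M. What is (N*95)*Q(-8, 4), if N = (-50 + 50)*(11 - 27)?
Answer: 0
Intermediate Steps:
N = 0 (N = 0*(-16) = 0)
(N*95)*Q(-8, 4) = (0*95)*(-5 - 1*(-8)) = 0*(-5 + 8) = 0*3 = 0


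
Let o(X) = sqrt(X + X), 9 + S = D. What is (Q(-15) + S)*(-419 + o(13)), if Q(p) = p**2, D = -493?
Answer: 116063 - 277*sqrt(26) ≈ 1.1465e+5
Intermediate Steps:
S = -502 (S = -9 - 493 = -502)
o(X) = sqrt(2)*sqrt(X) (o(X) = sqrt(2*X) = sqrt(2)*sqrt(X))
(Q(-15) + S)*(-419 + o(13)) = ((-15)**2 - 502)*(-419 + sqrt(2)*sqrt(13)) = (225 - 502)*(-419 + sqrt(26)) = -277*(-419 + sqrt(26)) = 116063 - 277*sqrt(26)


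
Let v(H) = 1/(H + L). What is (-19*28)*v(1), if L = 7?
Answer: -133/2 ≈ -66.500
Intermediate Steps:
v(H) = 1/(7 + H) (v(H) = 1/(H + 7) = 1/(7 + H))
(-19*28)*v(1) = (-19*28)/(7 + 1) = -532/8 = -532*⅛ = -133/2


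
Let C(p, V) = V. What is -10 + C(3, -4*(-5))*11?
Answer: 210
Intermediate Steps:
-10 + C(3, -4*(-5))*11 = -10 - 4*(-5)*11 = -10 + 20*11 = -10 + 220 = 210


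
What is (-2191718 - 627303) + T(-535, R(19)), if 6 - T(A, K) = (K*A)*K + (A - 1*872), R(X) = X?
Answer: -2624473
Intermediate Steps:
T(A, K) = 878 - A - A*K² (T(A, K) = 6 - ((K*A)*K + (A - 1*872)) = 6 - ((A*K)*K + (A - 872)) = 6 - (A*K² + (-872 + A)) = 6 - (-872 + A + A*K²) = 6 + (872 - A - A*K²) = 878 - A - A*K²)
(-2191718 - 627303) + T(-535, R(19)) = (-2191718 - 627303) + (878 - 1*(-535) - 1*(-535)*19²) = -2819021 + (878 + 535 - 1*(-535)*361) = -2819021 + (878 + 535 + 193135) = -2819021 + 194548 = -2624473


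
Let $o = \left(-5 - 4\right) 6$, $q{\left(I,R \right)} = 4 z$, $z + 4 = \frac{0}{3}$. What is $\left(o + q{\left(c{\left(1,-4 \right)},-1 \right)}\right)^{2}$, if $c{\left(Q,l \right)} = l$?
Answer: $4900$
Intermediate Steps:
$z = -4$ ($z = -4 + \frac{0}{3} = -4 + 0 \cdot \frac{1}{3} = -4 + 0 = -4$)
$q{\left(I,R \right)} = -16$ ($q{\left(I,R \right)} = 4 \left(-4\right) = -16$)
$o = -54$ ($o = \left(-9\right) 6 = -54$)
$\left(o + q{\left(c{\left(1,-4 \right)},-1 \right)}\right)^{2} = \left(-54 - 16\right)^{2} = \left(-70\right)^{2} = 4900$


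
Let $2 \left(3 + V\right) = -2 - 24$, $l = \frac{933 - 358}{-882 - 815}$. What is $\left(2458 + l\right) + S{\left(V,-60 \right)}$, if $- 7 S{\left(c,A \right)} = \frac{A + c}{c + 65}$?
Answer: $\frac{1430662265}{582071} \approx 2457.9$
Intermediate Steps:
$l = - \frac{575}{1697}$ ($l = \frac{575}{-1697} = 575 \left(- \frac{1}{1697}\right) = - \frac{575}{1697} \approx -0.33883$)
$V = -16$ ($V = -3 + \frac{-2 - 24}{2} = -3 + \frac{1}{2} \left(-26\right) = -3 - 13 = -16$)
$S{\left(c,A \right)} = - \frac{A + c}{7 \left(65 + c\right)}$ ($S{\left(c,A \right)} = - \frac{\left(A + c\right) \frac{1}{c + 65}}{7} = - \frac{\left(A + c\right) \frac{1}{65 + c}}{7} = - \frac{\frac{1}{65 + c} \left(A + c\right)}{7} = - \frac{A + c}{7 \left(65 + c\right)}$)
$\left(2458 + l\right) + S{\left(V,-60 \right)} = \left(2458 - \frac{575}{1697}\right) + \frac{\left(-1\right) \left(-60\right) - -16}{7 \left(65 - 16\right)} = \frac{4170651}{1697} + \frac{60 + 16}{7 \cdot 49} = \frac{4170651}{1697} + \frac{1}{7} \cdot \frac{1}{49} \cdot 76 = \frac{4170651}{1697} + \frac{76}{343} = \frac{1430662265}{582071}$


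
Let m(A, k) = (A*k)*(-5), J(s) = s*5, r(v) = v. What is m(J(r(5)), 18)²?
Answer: 5062500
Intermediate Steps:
J(s) = 5*s
m(A, k) = -5*A*k
m(J(r(5)), 18)² = (-5*5*5*18)² = (-5*25*18)² = (-2250)² = 5062500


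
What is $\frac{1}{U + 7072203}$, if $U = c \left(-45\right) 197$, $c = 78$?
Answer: $\frac{1}{6380733} \approx 1.5672 \cdot 10^{-7}$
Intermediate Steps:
$U = -691470$ ($U = 78 \left(-45\right) 197 = \left(-3510\right) 197 = -691470$)
$\frac{1}{U + 7072203} = \frac{1}{-691470 + 7072203} = \frac{1}{6380733}$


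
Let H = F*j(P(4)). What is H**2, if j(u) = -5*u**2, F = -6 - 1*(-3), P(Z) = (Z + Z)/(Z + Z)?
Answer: 225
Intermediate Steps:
P(Z) = 1 (P(Z) = (2*Z)/((2*Z)) = (2*Z)*(1/(2*Z)) = 1)
F = -3 (F = -6 + 3 = -3)
H = 15 (H = -(-15)*1**2 = -(-15) = -3*(-5) = 15)
H**2 = 15**2 = 225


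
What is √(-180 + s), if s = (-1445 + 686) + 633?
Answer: 3*I*√34 ≈ 17.493*I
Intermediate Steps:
s = -126 (s = -759 + 633 = -126)
√(-180 + s) = √(-180 - 126) = √(-306) = 3*I*√34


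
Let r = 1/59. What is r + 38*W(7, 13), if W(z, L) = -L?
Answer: -29145/59 ≈ -493.98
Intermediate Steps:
r = 1/59 ≈ 0.016949
r + 38*W(7, 13) = 1/59 + 38*(-1*13) = 1/59 + 38*(-13) = 1/59 - 494 = -29145/59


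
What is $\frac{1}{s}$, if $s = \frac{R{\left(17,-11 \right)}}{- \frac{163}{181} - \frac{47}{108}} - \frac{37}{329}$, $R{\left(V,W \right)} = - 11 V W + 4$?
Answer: $- \frac{8590519}{13255858919} \approx -0.00064805$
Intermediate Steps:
$R{\left(V,W \right)} = 4 - 11 V W$ ($R{\left(V,W \right)} = - 11 V W + 4 = 4 - 11 V W$)
$s = - \frac{13255858919}{8590519}$ ($s = \frac{4 - 187 \left(-11\right)}{- \frac{163}{181} - \frac{47}{108}} - \frac{37}{329} = \frac{4 + 2057}{\left(-163\right) \frac{1}{181} - \frac{47}{108}} - \frac{37}{329} = \frac{2061}{- \frac{163}{181} - \frac{47}{108}} - \frac{37}{329} = \frac{2061}{- \frac{26111}{19548}} - \frac{37}{329} = 2061 \left(- \frac{19548}{26111}\right) - \frac{37}{329} = - \frac{40288428}{26111} - \frac{37}{329} = - \frac{13255858919}{8590519} \approx -1543.1$)
$\frac{1}{s} = \frac{1}{- \frac{13255858919}{8590519}} = - \frac{8590519}{13255858919}$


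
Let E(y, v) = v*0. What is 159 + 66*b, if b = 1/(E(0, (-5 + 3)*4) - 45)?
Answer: 2363/15 ≈ 157.53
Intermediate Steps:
E(y, v) = 0
b = -1/45 (b = 1/(0 - 45) = 1/(-45) = -1/45 ≈ -0.022222)
159 + 66*b = 159 + 66*(-1/45) = 159 - 22/15 = 2363/15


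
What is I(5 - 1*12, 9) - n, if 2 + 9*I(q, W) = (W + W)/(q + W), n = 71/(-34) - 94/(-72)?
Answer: 955/612 ≈ 1.5605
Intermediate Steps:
n = -479/612 (n = 71*(-1/34) - 94*(-1/72) = -71/34 + 47/36 = -479/612 ≈ -0.78268)
I(q, W) = -2/9 + 2*W/(9*(W + q)) (I(q, W) = -2/9 + ((W + W)/(q + W))/9 = -2/9 + ((2*W)/(W + q))/9 = -2/9 + (2*W/(W + q))/9 = -2/9 + 2*W/(9*(W + q)))
I(5 - 1*12, 9) - n = -2*(5 - 1*12)/(9*9 + 9*(5 - 1*12)) - 1*(-479/612) = -2*(5 - 12)/(81 + 9*(5 - 12)) + 479/612 = -2*(-7)/(81 + 9*(-7)) + 479/612 = -2*(-7)/(81 - 63) + 479/612 = -2*(-7)/18 + 479/612 = -2*(-7)*1/18 + 479/612 = 7/9 + 479/612 = 955/612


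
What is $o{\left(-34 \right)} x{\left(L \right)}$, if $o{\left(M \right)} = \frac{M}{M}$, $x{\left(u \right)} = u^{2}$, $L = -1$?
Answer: $1$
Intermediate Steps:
$o{\left(M \right)} = 1$
$o{\left(-34 \right)} x{\left(L \right)} = 1 \left(-1\right)^{2} = 1 \cdot 1 = 1$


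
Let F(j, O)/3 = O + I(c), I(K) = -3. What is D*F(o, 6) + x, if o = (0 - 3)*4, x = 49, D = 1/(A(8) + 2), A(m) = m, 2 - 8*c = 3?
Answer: 499/10 ≈ 49.900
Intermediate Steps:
c = -⅛ (c = ¼ - ⅛*3 = ¼ - 3/8 = -⅛ ≈ -0.12500)
D = ⅒ (D = 1/(8 + 2) = 1/10 = ⅒ ≈ 0.10000)
o = -12 (o = -3*4 = -12)
F(j, O) = -9 + 3*O (F(j, O) = 3*(O - 3) = 3*(-3 + O) = -9 + 3*O)
D*F(o, 6) + x = (-9 + 3*6)/10 + 49 = (-9 + 18)/10 + 49 = (⅒)*9 + 49 = 9/10 + 49 = 499/10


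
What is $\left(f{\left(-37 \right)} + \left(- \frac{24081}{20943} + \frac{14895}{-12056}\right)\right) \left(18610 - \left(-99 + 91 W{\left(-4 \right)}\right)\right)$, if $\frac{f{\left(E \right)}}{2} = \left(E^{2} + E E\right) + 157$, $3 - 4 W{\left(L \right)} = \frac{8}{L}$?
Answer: $\frac{36231181758380473}{336651744} \approx 1.0762 \cdot 10^{8}$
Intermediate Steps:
$W{\left(L \right)} = \frac{3}{4} - \frac{2}{L}$ ($W{\left(L \right)} = \frac{3}{4} - \frac{8 \frac{1}{L}}{4} = \frac{3}{4} - \frac{2}{L}$)
$f{\left(E \right)} = 314 + 4 E^{2}$ ($f{\left(E \right)} = 2 \left(\left(E^{2} + E E\right) + 157\right) = 2 \left(\left(E^{2} + E^{2}\right) + 157\right) = 2 \left(2 E^{2} + 157\right) = 2 \left(157 + 2 E^{2}\right) = 314 + 4 E^{2}$)
$\left(f{\left(-37 \right)} + \left(- \frac{24081}{20943} + \frac{14895}{-12056}\right)\right) \left(18610 - \left(-99 + 91 W{\left(-4 \right)}\right)\right) = \left(\left(314 + 4 \left(-37\right)^{2}\right) + \left(- \frac{24081}{20943} + \frac{14895}{-12056}\right)\right) \left(18610 + \left(- 91 \left(\frac{3}{4} - \frac{2}{-4}\right) + 99\right)\right) = \left(\left(314 + 4 \cdot 1369\right) + \left(\left(-24081\right) \frac{1}{20943} + 14895 \left(- \frac{1}{12056}\right)\right)\right) \left(18610 + \left(- 91 \left(\frac{3}{4} - - \frac{1}{2}\right) + 99\right)\right) = \left(\left(314 + 5476\right) - \frac{200755507}{84162936}\right) \left(18610 + \left(- 91 \left(\frac{3}{4} + \frac{1}{2}\right) + 99\right)\right) = \left(5790 - \frac{200755507}{84162936}\right) \left(18610 + \left(\left(-91\right) \frac{5}{4} + 99\right)\right) = \frac{487102643933 \left(18610 + \left(- \frac{455}{4} + 99\right)\right)}{84162936} = \frac{487102643933 \left(18610 - \frac{59}{4}\right)}{84162936} = \frac{487102643933}{84162936} \cdot \frac{74381}{4} = \frac{36231181758380473}{336651744}$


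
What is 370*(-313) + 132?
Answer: -115678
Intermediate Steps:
370*(-313) + 132 = -115810 + 132 = -115678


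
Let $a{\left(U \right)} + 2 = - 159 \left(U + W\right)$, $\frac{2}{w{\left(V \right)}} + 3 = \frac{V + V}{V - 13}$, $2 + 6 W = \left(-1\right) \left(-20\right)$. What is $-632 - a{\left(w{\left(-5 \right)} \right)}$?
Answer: $- \frac{3114}{11} \approx -283.09$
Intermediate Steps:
$W = 3$ ($W = - \frac{1}{3} + \frac{\left(-1\right) \left(-20\right)}{6} = - \frac{1}{3} + \frac{1}{6} \cdot 20 = - \frac{1}{3} + \frac{10}{3} = 3$)
$w{\left(V \right)} = \frac{2}{-3 + \frac{2 V}{-13 + V}}$ ($w{\left(V \right)} = \frac{2}{-3 + \frac{V + V}{V - 13}} = \frac{2}{-3 + \frac{2 V}{-13 + V}}$)
$a{\left(U \right)} = -479 - 159 U$ ($a{\left(U \right)} = -2 - 159 \left(U + 3\right) = -2 - 159 \left(3 + U\right) = -2 - \left(477 + 159 U\right) = -479 - 159 U$)
$-632 - a{\left(w{\left(-5 \right)} \right)} = -632 - \left(-479 - 159 \frac{2 \left(13 - -5\right)}{-39 - 5}\right) = -632 - \left(-479 - 159 \frac{2 \left(13 + 5\right)}{-44}\right) = -632 - \left(-479 - 159 \cdot 2 \left(- \frac{1}{44}\right) 18\right) = -632 - \left(-479 - - \frac{1431}{11}\right) = -632 - \left(-479 + \frac{1431}{11}\right) = -632 - - \frac{3838}{11} = -632 + \frac{3838}{11} = - \frac{3114}{11}$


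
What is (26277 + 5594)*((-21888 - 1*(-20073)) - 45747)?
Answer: -1515848502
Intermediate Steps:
(26277 + 5594)*((-21888 - 1*(-20073)) - 45747) = 31871*((-21888 + 20073) - 45747) = 31871*(-1815 - 45747) = 31871*(-47562) = -1515848502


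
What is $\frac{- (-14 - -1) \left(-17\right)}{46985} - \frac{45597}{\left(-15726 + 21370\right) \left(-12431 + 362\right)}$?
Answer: $- \frac{4303859437}{1066832576820} \approx -0.0040342$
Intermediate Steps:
$\frac{- (-14 - -1) \left(-17\right)}{46985} - \frac{45597}{\left(-15726 + 21370\right) \left(-12431 + 362\right)} = - (-14 + 1) \left(-17\right) \frac{1}{46985} - \frac{45597}{5644 \left(-12069\right)} = \left(-1\right) \left(-13\right) \left(-17\right) \frac{1}{46985} - \frac{45597}{-68117436} = 13 \left(-17\right) \frac{1}{46985} - - \frac{15199}{22705812} = \left(-221\right) \frac{1}{46985} + \frac{15199}{22705812} = - \frac{221}{46985} + \frac{15199}{22705812} = - \frac{4303859437}{1066832576820}$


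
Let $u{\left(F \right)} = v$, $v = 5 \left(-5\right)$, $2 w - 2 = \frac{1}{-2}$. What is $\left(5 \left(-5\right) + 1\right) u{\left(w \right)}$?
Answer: $600$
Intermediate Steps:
$w = \frac{3}{4}$ ($w = 1 + \frac{1}{2 \left(-2\right)} = 1 + \frac{1}{2} \left(- \frac{1}{2}\right) = 1 - \frac{1}{4} = \frac{3}{4} \approx 0.75$)
$v = -25$
$u{\left(F \right)} = -25$
$\left(5 \left(-5\right) + 1\right) u{\left(w \right)} = \left(5 \left(-5\right) + 1\right) \left(-25\right) = \left(-25 + 1\right) \left(-25\right) = \left(-24\right) \left(-25\right) = 600$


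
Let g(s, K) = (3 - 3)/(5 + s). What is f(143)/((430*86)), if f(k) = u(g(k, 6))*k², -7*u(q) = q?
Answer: 0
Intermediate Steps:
g(s, K) = 0 (g(s, K) = 0/(5 + s) = 0)
u(q) = -q/7
f(k) = 0 (f(k) = (-⅐*0)*k² = 0*k² = 0)
f(143)/((430*86)) = 0/((430*86)) = 0/36980 = 0*(1/36980) = 0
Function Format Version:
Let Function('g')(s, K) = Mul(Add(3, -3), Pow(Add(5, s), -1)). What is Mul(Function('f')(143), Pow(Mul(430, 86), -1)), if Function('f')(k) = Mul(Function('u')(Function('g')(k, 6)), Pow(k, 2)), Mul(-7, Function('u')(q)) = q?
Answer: 0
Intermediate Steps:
Function('g')(s, K) = 0 (Function('g')(s, K) = Mul(0, Pow(Add(5, s), -1)) = 0)
Function('u')(q) = Mul(Rational(-1, 7), q)
Function('f')(k) = 0 (Function('f')(k) = Mul(Mul(Rational(-1, 7), 0), Pow(k, 2)) = Mul(0, Pow(k, 2)) = 0)
Mul(Function('f')(143), Pow(Mul(430, 86), -1)) = Mul(0, Pow(Mul(430, 86), -1)) = Mul(0, Pow(36980, -1)) = Mul(0, Rational(1, 36980)) = 0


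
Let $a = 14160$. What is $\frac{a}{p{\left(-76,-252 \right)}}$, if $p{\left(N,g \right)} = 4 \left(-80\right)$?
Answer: $- \frac{177}{4} \approx -44.25$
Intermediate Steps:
$p{\left(N,g \right)} = -320$
$\frac{a}{p{\left(-76,-252 \right)}} = \frac{14160}{-320} = 14160 \left(- \frac{1}{320}\right) = - \frac{177}{4}$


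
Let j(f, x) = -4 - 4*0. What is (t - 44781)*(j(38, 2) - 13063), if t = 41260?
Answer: 46008907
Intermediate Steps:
j(f, x) = -4 (j(f, x) = -4 + 0 = -4)
(t - 44781)*(j(38, 2) - 13063) = (41260 - 44781)*(-4 - 13063) = -3521*(-13067) = 46008907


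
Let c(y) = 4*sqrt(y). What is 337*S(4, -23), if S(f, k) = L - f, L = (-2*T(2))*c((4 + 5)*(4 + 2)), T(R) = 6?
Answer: -1348 - 48528*sqrt(6) ≈ -1.2022e+5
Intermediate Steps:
L = -144*sqrt(6) (L = (-2*6)*(4*sqrt((4 + 5)*(4 + 2))) = -48*sqrt(9*6) = -48*sqrt(54) = -48*3*sqrt(6) = -144*sqrt(6) ≈ -352.73)
S(f, k) = -f - 144*sqrt(6) (S(f, k) = -144*sqrt(6) - f = -f - 144*sqrt(6))
337*S(4, -23) = 337*(-1*4 - 144*sqrt(6)) = 337*(-4 - 144*sqrt(6)) = -1348 - 48528*sqrt(6)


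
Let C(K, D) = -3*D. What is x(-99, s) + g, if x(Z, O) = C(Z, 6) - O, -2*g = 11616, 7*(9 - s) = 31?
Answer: -40814/7 ≈ -5830.6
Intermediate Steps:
s = 32/7 (s = 9 - 1/7*31 = 9 - 31/7 = 32/7 ≈ 4.5714)
g = -5808 (g = -1/2*11616 = -5808)
x(Z, O) = -18 - O (x(Z, O) = -3*6 - O = -18 - O)
x(-99, s) + g = (-18 - 1*32/7) - 5808 = (-18 - 32/7) - 5808 = -158/7 - 5808 = -40814/7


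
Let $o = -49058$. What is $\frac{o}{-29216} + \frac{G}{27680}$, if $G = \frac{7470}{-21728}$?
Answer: $\frac{92202455365}{54910653952} \approx 1.6791$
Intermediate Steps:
$G = - \frac{3735}{10864}$ ($G = 7470 \left(- \frac{1}{21728}\right) = - \frac{3735}{10864} \approx -0.3438$)
$\frac{o}{-29216} + \frac{G}{27680} = - \frac{49058}{-29216} - \frac{3735}{10864 \cdot 27680} = \left(-49058\right) \left(- \frac{1}{29216}\right) - \frac{747}{60143104} = \frac{24529}{14608} - \frac{747}{60143104} = \frac{92202455365}{54910653952}$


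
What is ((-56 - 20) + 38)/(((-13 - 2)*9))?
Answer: 38/135 ≈ 0.28148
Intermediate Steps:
((-56 - 20) + 38)/(((-13 - 2)*9)) = (-76 + 38)/((-15*9)) = -38/(-135) = -38*(-1/135) = 38/135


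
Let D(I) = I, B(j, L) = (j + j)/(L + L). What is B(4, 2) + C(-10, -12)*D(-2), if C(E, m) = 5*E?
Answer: 102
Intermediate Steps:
B(j, L) = j/L (B(j, L) = (2*j)/((2*L)) = (2*j)*(1/(2*L)) = j/L)
B(4, 2) + C(-10, -12)*D(-2) = 4/2 + (5*(-10))*(-2) = 4*(½) - 50*(-2) = 2 + 100 = 102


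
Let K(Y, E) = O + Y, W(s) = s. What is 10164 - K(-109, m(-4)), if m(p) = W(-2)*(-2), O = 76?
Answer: 10197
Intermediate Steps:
m(p) = 4 (m(p) = -2*(-2) = 4)
K(Y, E) = 76 + Y
10164 - K(-109, m(-4)) = 10164 - (76 - 109) = 10164 - 1*(-33) = 10164 + 33 = 10197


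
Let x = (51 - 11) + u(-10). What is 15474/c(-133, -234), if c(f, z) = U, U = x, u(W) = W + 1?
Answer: 15474/31 ≈ 499.16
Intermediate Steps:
u(W) = 1 + W
x = 31 (x = (51 - 11) + (1 - 10) = 40 - 9 = 31)
U = 31
c(f, z) = 31
15474/c(-133, -234) = 15474/31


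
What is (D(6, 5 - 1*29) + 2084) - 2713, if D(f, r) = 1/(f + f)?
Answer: -7547/12 ≈ -628.92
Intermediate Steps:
D(f, r) = 1/(2*f)
(D(6, 5 - 1*29) + 2084) - 2713 = ((½)/6 + 2084) - 2713 = ((½)*(⅙) + 2084) - 2713 = (1/12 + 2084) - 2713 = 25009/12 - 2713 = -7547/12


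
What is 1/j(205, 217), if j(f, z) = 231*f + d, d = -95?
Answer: 1/47260 ≈ 2.1160e-5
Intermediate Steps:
j(f, z) = -95 + 231*f (j(f, z) = 231*f - 95 = -95 + 231*f)
1/j(205, 217) = 1/(-95 + 231*205) = 1/(-95 + 47355) = 1/47260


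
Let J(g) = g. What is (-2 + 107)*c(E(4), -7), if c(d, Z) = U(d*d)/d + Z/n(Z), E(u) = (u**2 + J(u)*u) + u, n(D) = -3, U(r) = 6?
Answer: 525/2 ≈ 262.50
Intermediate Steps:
E(u) = u + 2*u**2 (E(u) = (u**2 + u*u) + u = (u**2 + u**2) + u = 2*u**2 + u = u + 2*u**2)
c(d, Z) = 6/d - Z/3 (c(d, Z) = 6/d + Z/(-3) = 6/d + Z*(-1/3) = 6/d - Z/3)
(-2 + 107)*c(E(4), -7) = (-2 + 107)*(6/((4*(1 + 2*4))) - 1/3*(-7)) = 105*(6/((4*(1 + 8))) + 7/3) = 105*(6/((4*9)) + 7/3) = 105*(6/36 + 7/3) = 105*(6*(1/36) + 7/3) = 105*(1/6 + 7/3) = 105*(5/2) = 525/2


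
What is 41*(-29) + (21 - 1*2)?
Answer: -1170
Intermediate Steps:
41*(-29) + (21 - 1*2) = -1189 + (21 - 2) = -1189 + 19 = -1170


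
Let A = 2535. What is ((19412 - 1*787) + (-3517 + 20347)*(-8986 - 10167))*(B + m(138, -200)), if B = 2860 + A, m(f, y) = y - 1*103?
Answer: -1641285850580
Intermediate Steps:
m(f, y) = -103 + y (m(f, y) = y - 103 = -103 + y)
B = 5395 (B = 2860 + 2535 = 5395)
((19412 - 1*787) + (-3517 + 20347)*(-8986 - 10167))*(B + m(138, -200)) = ((19412 - 1*787) + (-3517 + 20347)*(-8986 - 10167))*(5395 + (-103 - 200)) = ((19412 - 787) + 16830*(-19153))*(5395 - 303) = (18625 - 322344990)*5092 = -322326365*5092 = -1641285850580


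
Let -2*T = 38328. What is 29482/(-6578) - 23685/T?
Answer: -68198853/21010132 ≈ -3.2460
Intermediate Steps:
T = -19164 (T = -½*38328 = -19164)
29482/(-6578) - 23685/T = 29482/(-6578) - 23685/(-19164) = 29482*(-1/6578) - 23685*(-1/19164) = -14741/3289 + 7895/6388 = -68198853/21010132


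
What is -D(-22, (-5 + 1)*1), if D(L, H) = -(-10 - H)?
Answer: -6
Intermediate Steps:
D(L, H) = 10 + H
-D(-22, (-5 + 1)*1) = -(10 + (-5 + 1)*1) = -(10 - 4*1) = -(10 - 4) = -1*6 = -6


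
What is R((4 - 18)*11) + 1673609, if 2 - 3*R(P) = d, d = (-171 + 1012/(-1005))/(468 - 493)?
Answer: 126148155758/75375 ≈ 1.6736e+6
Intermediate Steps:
d = 172867/25125 (d = (-171 + 1012*(-1/1005))/(-25) = (-171 - 1012/1005)*(-1/25) = -172867/1005*(-1/25) = 172867/25125 ≈ 6.8803)
R(P) = -122617/75375 (R(P) = ⅔ - ⅓*172867/25125 = ⅔ - 172867/75375 = -122617/75375)
R((4 - 18)*11) + 1673609 = -122617/75375 + 1673609 = 126148155758/75375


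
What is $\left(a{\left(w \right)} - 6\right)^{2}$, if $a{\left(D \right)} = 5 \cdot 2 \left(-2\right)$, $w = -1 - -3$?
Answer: $676$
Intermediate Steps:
$w = 2$ ($w = -1 + 3 = 2$)
$a{\left(D \right)} = -20$ ($a{\left(D \right)} = 10 \left(-2\right) = -20$)
$\left(a{\left(w \right)} - 6\right)^{2} = \left(-20 - 6\right)^{2} = \left(-26\right)^{2} = 676$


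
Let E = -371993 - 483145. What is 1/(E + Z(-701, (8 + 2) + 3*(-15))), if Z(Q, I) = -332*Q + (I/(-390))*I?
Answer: -78/48547913 ≈ -1.6067e-6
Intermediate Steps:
E = -855138
Z(Q, I) = -332*Q - I²/390 (Z(Q, I) = -332*Q + (I*(-1/390))*I = -332*Q + (-I/390)*I = -332*Q - I²/390)
1/(E + Z(-701, (8 + 2) + 3*(-15))) = 1/(-855138 + (-332*(-701) - ((8 + 2) + 3*(-15))²/390)) = 1/(-855138 + (232732 - (10 - 45)²/390)) = 1/(-855138 + (232732 - 1/390*(-35)²)) = 1/(-855138 + (232732 - 1/390*1225)) = 1/(-855138 + (232732 - 245/78)) = 1/(-855138 + 18152851/78) = 1/(-48547913/78) = -78/48547913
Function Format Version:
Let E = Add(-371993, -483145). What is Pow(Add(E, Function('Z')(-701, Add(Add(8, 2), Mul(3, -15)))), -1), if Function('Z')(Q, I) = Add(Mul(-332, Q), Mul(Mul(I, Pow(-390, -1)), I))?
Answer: Rational(-78, 48547913) ≈ -1.6067e-6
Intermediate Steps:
E = -855138
Function('Z')(Q, I) = Add(Mul(-332, Q), Mul(Rational(-1, 390), Pow(I, 2))) (Function('Z')(Q, I) = Add(Mul(-332, Q), Mul(Mul(I, Rational(-1, 390)), I)) = Add(Mul(-332, Q), Mul(Mul(Rational(-1, 390), I), I)) = Add(Mul(-332, Q), Mul(Rational(-1, 390), Pow(I, 2))))
Pow(Add(E, Function('Z')(-701, Add(Add(8, 2), Mul(3, -15)))), -1) = Pow(Add(-855138, Add(Mul(-332, -701), Mul(Rational(-1, 390), Pow(Add(Add(8, 2), Mul(3, -15)), 2)))), -1) = Pow(Add(-855138, Add(232732, Mul(Rational(-1, 390), Pow(Add(10, -45), 2)))), -1) = Pow(Add(-855138, Add(232732, Mul(Rational(-1, 390), Pow(-35, 2)))), -1) = Pow(Add(-855138, Add(232732, Mul(Rational(-1, 390), 1225))), -1) = Pow(Add(-855138, Add(232732, Rational(-245, 78))), -1) = Pow(Add(-855138, Rational(18152851, 78)), -1) = Pow(Rational(-48547913, 78), -1) = Rational(-78, 48547913)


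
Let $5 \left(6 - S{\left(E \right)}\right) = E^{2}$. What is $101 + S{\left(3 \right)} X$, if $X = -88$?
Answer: $- \frac{1343}{5} \approx -268.6$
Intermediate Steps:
$S{\left(E \right)} = 6 - \frac{E^{2}}{5}$
$101 + S{\left(3 \right)} X = 101 + \left(6 - \frac{3^{2}}{5}\right) \left(-88\right) = 101 + \left(6 - \frac{9}{5}\right) \left(-88\right) = 101 + \frac{21}{5} \left(-88\right) = 101 - \frac{1848}{5} = - \frac{1343}{5}$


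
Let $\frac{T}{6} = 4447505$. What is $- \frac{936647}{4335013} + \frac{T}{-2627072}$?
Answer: $- \frac{59070295531487}{5694195635968} \approx -10.374$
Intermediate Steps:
$T = 26685030$ ($T = 6 \cdot 4447505 = 26685030$)
$- \frac{936647}{4335013} + \frac{T}{-2627072} = - \frac{936647}{4335013} + \frac{26685030}{-2627072} = \left(-936647\right) \frac{1}{4335013} + 26685030 \left(- \frac{1}{2627072}\right) = - \frac{936647}{4335013} - \frac{13342515}{1313536} = - \frac{59070295531487}{5694195635968}$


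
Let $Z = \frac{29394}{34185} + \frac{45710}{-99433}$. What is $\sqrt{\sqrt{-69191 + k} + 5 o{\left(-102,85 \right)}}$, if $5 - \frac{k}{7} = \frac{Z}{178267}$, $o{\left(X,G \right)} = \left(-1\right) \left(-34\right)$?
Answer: $\frac{\sqrt{6935544742175961511177879834250 + 403966939304690 i \sqrt{705344900439551676481503834609190}}}{201983469652345} \approx 15.543 + 8.4599 i$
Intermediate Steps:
$Z = \frac{453379084}{1133039035}$ ($Z = 29394 \cdot \frac{1}{34185} + 45710 \left(- \frac{1}{99433}\right) = \frac{9798}{11395} - \frac{45710}{99433} = \frac{453379084}{1133039035} \approx 0.40014$)
$o{\left(X,G \right)} = 34$
$k = \frac{7069418264178487}{201983469652345}$ ($k = 35 - 7 \frac{453379084}{1133039035 \cdot 178267} = 35 - 7 \cdot \frac{453379084}{1133039035} \cdot \frac{1}{178267} = 35 - \frac{3173653588}{201983469652345} = \frac{7069418264178487}{201983469652345} \approx 35.0$)
$\sqrt{\sqrt{-69191 + k} + 5 o{\left(-102,85 \right)}} = \sqrt{\sqrt{-69191 + \frac{7069418264178487}{201983469652345}} + 5 \cdot 34} = \sqrt{\sqrt{- \frac{13968368830451224408}{201983469652345}} + 170} = \sqrt{\frac{2 i \sqrt{705344900439551676481503834609190}}{201983469652345} + 170} = \sqrt{170 + \frac{2 i \sqrt{705344900439551676481503834609190}}{201983469652345}}$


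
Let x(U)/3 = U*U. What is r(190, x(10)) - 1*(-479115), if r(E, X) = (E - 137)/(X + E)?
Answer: 234766403/490 ≈ 4.7912e+5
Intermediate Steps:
x(U) = 3*U² (x(U) = 3*(U*U) = 3*U²)
r(E, X) = (-137 + E)/(E + X)
r(190, x(10)) - 1*(-479115) = (-137 + 190)/(190 + 3*10²) - 1*(-479115) = 53/(190 + 3*100) + 479115 = 53/(190 + 300) + 479115 = 53/490 + 479115 = 234766403/490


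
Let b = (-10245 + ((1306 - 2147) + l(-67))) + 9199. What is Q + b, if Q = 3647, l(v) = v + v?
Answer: 1626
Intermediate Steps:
l(v) = 2*v
b = -2021 (b = (-10245 + ((1306 - 2147) + 2*(-67))) + 9199 = (-10245 + (-841 - 134)) + 9199 = (-10245 - 975) + 9199 = -11220 + 9199 = -2021)
Q + b = 3647 - 2021 = 1626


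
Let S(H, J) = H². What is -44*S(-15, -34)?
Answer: -9900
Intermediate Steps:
-44*S(-15, -34) = -44*(-15)² = -44*225 = -9900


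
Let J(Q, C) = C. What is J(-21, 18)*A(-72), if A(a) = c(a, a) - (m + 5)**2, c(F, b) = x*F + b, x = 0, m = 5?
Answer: -3096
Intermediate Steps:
c(F, b) = b (c(F, b) = 0*F + b = 0 + b = b)
A(a) = -100 + a (A(a) = a - (5 + 5)**2 = a - 1*10**2 = a - 1*100 = a - 100 = -100 + a)
J(-21, 18)*A(-72) = 18*(-100 - 72) = 18*(-172) = -3096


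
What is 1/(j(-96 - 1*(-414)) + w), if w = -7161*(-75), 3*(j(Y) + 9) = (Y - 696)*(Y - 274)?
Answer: 1/531522 ≈ 1.8814e-6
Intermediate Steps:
j(Y) = -9 + (-696 + Y)*(-274 + Y)/3 (j(Y) = -9 + ((Y - 696)*(Y - 274))/3 = -9 + ((-696 + Y)*(-274 + Y))/3 = -9 + (-696 + Y)*(-274 + Y)/3)
w = 537075
1/(j(-96 - 1*(-414)) + w) = 1/((63559 - 970*(-96 - 1*(-414))/3 + (-96 - 1*(-414))²/3) + 537075) = 1/((63559 - 970*(-96 + 414)/3 + (-96 + 414)²/3) + 537075) = 1/((63559 - 970/3*318 + (⅓)*318²) + 537075) = 1/((63559 - 102820 + (⅓)*101124) + 537075) = 1/((63559 - 102820 + 33708) + 537075) = 1/(-5553 + 537075) = 1/531522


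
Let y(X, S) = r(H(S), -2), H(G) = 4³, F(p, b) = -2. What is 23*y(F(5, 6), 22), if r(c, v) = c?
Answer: 1472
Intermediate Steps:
H(G) = 64
y(X, S) = 64
23*y(F(5, 6), 22) = 23*64 = 1472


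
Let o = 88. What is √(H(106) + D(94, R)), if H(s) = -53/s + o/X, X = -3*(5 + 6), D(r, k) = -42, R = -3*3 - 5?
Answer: I*√1626/6 ≈ 6.7206*I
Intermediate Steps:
R = -14 (R = -9 - 5 = -14)
X = -33 (X = -3*11 = -33)
H(s) = -8/3 - 53/s (H(s) = -53/s + 88/(-33) = -53/s + 88*(-1/33) = -53/s - 8/3 = -8/3 - 53/s)
√(H(106) + D(94, R)) = √((-8/3 - 53/106) - 42) = √((-8/3 - 53*1/106) - 42) = √((-8/3 - ½) - 42) = √(-19/6 - 42) = √(-271/6) = I*√1626/6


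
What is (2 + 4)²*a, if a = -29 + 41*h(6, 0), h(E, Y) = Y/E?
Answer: -1044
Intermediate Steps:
a = -29 (a = -29 + 41*(0/6) = -29 + 41*(0*(⅙)) = -29 + 41*0 = -29 + 0 = -29)
(2 + 4)²*a = (2 + 4)²*(-29) = 6²*(-29) = 36*(-29) = -1044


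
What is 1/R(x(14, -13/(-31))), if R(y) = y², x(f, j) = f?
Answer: 1/196 ≈ 0.0051020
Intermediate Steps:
1/R(x(14, -13/(-31))) = 1/(14²) = 1/196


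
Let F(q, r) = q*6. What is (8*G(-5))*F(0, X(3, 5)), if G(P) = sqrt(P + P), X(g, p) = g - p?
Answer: 0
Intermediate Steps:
F(q, r) = 6*q
G(P) = sqrt(2)*sqrt(P) (G(P) = sqrt(2*P) = sqrt(2)*sqrt(P))
(8*G(-5))*F(0, X(3, 5)) = (8*(sqrt(2)*sqrt(-5)))*(6*0) = (8*(sqrt(2)*(I*sqrt(5))))*0 = (8*(I*sqrt(10)))*0 = (8*I*sqrt(10))*0 = 0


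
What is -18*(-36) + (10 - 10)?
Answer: 648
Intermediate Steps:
-18*(-36) + (10 - 10) = 648 + 0 = 648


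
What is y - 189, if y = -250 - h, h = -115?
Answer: -324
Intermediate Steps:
y = -135 (y = -250 - 1*(-115) = -250 + 115 = -135)
y - 189 = -135 - 189 = -324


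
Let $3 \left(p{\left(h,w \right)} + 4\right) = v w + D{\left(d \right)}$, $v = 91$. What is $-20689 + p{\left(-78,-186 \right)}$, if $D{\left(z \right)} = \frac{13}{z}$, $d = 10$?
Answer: $- \frac{790037}{30} \approx -26335.0$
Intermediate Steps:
$p{\left(h,w \right)} = - \frac{107}{30} + \frac{91 w}{3}$ ($p{\left(h,w \right)} = -4 + \frac{91 w + \frac{13}{10}}{3} = -4 + \frac{\frac{13}{10} + 91 w}{3} = -4 + \left(\frac{13}{30} + \frac{91 w}{3}\right) = - \frac{107}{30} + \frac{91 w}{3}$)
$-20689 + p{\left(-78,-186 \right)} = -20689 + \left(- \frac{107}{30} + \frac{91}{3} \left(-186\right)\right) = -20689 - \frac{169367}{30} = - \frac{790037}{30}$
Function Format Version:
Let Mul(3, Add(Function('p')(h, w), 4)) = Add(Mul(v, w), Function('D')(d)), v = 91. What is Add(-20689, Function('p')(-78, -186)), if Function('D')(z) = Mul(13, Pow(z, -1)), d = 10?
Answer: Rational(-790037, 30) ≈ -26335.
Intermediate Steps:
Function('p')(h, w) = Add(Rational(-107, 30), Mul(Rational(91, 3), w)) (Function('p')(h, w) = Add(-4, Mul(Rational(1, 3), Add(Mul(91, w), Mul(13, Pow(10, -1))))) = Add(-4, Mul(Rational(1, 3), Add(Mul(91, w), Mul(13, Rational(1, 10))))) = Add(-4, Mul(Rational(1, 3), Add(Mul(91, w), Rational(13, 10)))) = Add(-4, Mul(Rational(1, 3), Add(Rational(13, 10), Mul(91, w)))) = Add(-4, Add(Rational(13, 30), Mul(Rational(91, 3), w))) = Add(Rational(-107, 30), Mul(Rational(91, 3), w)))
Add(-20689, Function('p')(-78, -186)) = Add(-20689, Add(Rational(-107, 30), Mul(Rational(91, 3), -186))) = Add(-20689, Add(Rational(-107, 30), -5642)) = Add(-20689, Rational(-169367, 30)) = Rational(-790037, 30)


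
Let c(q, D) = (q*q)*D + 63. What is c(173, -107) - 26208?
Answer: -3228548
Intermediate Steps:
c(q, D) = 63 + D*q² (c(q, D) = q²*D + 63 = D*q² + 63 = 63 + D*q²)
c(173, -107) - 26208 = (63 - 107*173²) - 26208 = (63 - 107*29929) - 26208 = (63 - 3202403) - 26208 = -3202340 - 26208 = -3228548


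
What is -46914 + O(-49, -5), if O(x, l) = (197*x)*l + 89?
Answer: 1440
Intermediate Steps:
O(x, l) = 89 + 197*l*x (O(x, l) = 197*l*x + 89 = 89 + 197*l*x)
-46914 + O(-49, -5) = -46914 + (89 + 197*(-5)*(-49)) = -46914 + (89 + 48265) = -46914 + 48354 = 1440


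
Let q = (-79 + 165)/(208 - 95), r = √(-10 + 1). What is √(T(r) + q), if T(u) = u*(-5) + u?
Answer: √(9718 - 153228*I)/113 ≈ 2.5284 - 2.3731*I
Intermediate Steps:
r = 3*I (r = √(-9) = 3*I ≈ 3.0*I)
q = 86/113 ≈ 0.76106
T(u) = -4*u (T(u) = -5*u + u = -4*u)
√(T(r) + q) = √(-12*I + 86/113) = √(86/113 - 12*I)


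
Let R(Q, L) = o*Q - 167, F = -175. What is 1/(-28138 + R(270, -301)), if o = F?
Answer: -1/75555 ≈ -1.3235e-5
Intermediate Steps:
o = -175
R(Q, L) = -167 - 175*Q (R(Q, L) = -175*Q - 167 = -167 - 175*Q)
1/(-28138 + R(270, -301)) = 1/(-28138 + (-167 - 175*270)) = 1/(-28138 + (-167 - 47250)) = 1/(-28138 - 47417) = 1/(-75555) = -1/75555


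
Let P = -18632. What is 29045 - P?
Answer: 47677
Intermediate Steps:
29045 - P = 29045 - 1*(-18632) = 29045 + 18632 = 47677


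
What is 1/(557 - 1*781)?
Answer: -1/224 ≈ -0.0044643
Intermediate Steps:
1/(557 - 1*781) = 1/(557 - 781) = 1/(-224) = -1/224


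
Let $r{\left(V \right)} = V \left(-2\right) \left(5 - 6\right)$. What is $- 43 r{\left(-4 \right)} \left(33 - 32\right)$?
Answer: $344$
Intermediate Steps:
$r{\left(V \right)} = 2 V$ ($r{\left(V \right)} = - 2 V \left(5 - 6\right) = - 2 V \left(-1\right) = 2 V$)
$- 43 r{\left(-4 \right)} \left(33 - 32\right) = - 43 \cdot 2 \left(-4\right) \left(33 - 32\right) = \left(-43\right) \left(-8\right) \left(33 - 32\right) = 344 \cdot 1 = 344$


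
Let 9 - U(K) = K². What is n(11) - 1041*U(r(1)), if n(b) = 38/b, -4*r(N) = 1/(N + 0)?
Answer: -1636885/176 ≈ -9300.5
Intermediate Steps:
r(N) = -1/(4*N) (r(N) = -1/(4*(N + 0)) = -1/(4*N))
U(K) = 9 - K²
n(11) - 1041*U(r(1)) = 38/11 - 1041*(9 - (-¼/1)²) = 38*(1/11) - 1041*(9 - (-¼*1)²) = 38/11 - 1041*(9 - (-¼)²) = 38/11 - 1041*(9 - 1*1/16) = 38/11 - 1041*(9 - 1/16) = 38/11 - 1041*143/16 = 38/11 - 148863/16 = -1636885/176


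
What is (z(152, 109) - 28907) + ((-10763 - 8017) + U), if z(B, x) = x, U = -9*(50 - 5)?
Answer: -47983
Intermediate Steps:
U = -405 (U = -9*45 = -405)
(z(152, 109) - 28907) + ((-10763 - 8017) + U) = (109 - 28907) + ((-10763 - 8017) - 405) = -28798 + (-18780 - 405) = -28798 - 19185 = -47983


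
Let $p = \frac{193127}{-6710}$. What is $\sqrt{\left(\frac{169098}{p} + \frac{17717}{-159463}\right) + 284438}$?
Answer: $\frac{3 \sqrt{242605707375175463959151}}{2799691891} \approx 527.79$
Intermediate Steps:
$p = - \frac{17557}{610}$ ($p = 193127 \left(- \frac{1}{6710}\right) = - \frac{17557}{610} \approx -28.782$)
$\sqrt{\left(\frac{169098}{p} + \frac{17717}{-159463}\right) + 284438} = \sqrt{\left(\frac{169098}{- \frac{17557}{610}} + \frac{17717}{-159463}\right) + 284438} = \sqrt{\left(169098 \left(- \frac{610}{17557}\right) + 17717 \left(- \frac{1}{159463}\right)\right) + 284438} = \sqrt{\left(- \frac{103149780}{17557} - \frac{17717}{159463}\right) + 284438} = \sqrt{- \frac{16448884425509}{2799691891} + 284438} = \sqrt{\frac{779889877666749}{2799691891}} = \frac{3 \sqrt{242605707375175463959151}}{2799691891}$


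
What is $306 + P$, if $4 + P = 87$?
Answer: $389$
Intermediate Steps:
$P = 83$ ($P = -4 + 87 = 83$)
$306 + P = 306 + 83 = 389$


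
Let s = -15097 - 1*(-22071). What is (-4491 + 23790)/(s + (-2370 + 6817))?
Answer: 6433/3807 ≈ 1.6898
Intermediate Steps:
s = 6974 (s = -15097 + 22071 = 6974)
(-4491 + 23790)/(s + (-2370 + 6817)) = (-4491 + 23790)/(6974 + (-2370 + 6817)) = 19299/(6974 + 4447) = 19299/11421 = 19299*(1/11421) = 6433/3807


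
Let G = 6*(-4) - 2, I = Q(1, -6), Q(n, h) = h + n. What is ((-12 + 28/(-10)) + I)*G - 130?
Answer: 1924/5 ≈ 384.80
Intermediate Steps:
I = -5 (I = -6 + 1 = -5)
G = -26 (G = -24 - 2 = -26)
((-12 + 28/(-10)) + I)*G - 130 = ((-12 + 28/(-10)) - 5)*(-26) - 130 = ((-12 + 28*(-1/10)) - 5)*(-26) - 130 = ((-12 - 14/5) - 5)*(-26) - 130 = (-74/5 - 5)*(-26) - 130 = -99/5*(-26) - 130 = 2574/5 - 130 = 1924/5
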